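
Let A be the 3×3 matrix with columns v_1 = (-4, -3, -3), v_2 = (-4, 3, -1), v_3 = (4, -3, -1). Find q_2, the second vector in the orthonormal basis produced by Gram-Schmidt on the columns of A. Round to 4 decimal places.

q_2 = (-0.5880, 0.8085, -0.0245)

v_1 = (-4, -3, -3); ‖v_1‖ = 5.8310, so q_1 = (-0.6860, -0.5145, -0.5145).
q_1·v_2 = (-0.6860)·(-4) + (-0.5145)·3 + (-0.5145)·(-1) = 1.7150.
u_2 = v_2 − 1.7150·q_1 = (-2.8235, 3.8824, -0.1176).
‖u_2‖ = 4.8020, so q_2 = (-0.5880, 0.8085, -0.0245).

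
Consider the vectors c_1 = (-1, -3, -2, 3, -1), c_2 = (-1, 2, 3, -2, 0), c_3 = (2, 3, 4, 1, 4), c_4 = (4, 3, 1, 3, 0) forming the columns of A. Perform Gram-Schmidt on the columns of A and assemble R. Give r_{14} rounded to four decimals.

q_1 = c_1/‖c_1‖ = (-1, -3, -2, 3, -1)/4.8990 = (-0.2041, -0.6124, -0.4082, 0.6124, -0.2041).
r_{14} = q_1·c_4 = -1.2247.

r_{14} = -1.2247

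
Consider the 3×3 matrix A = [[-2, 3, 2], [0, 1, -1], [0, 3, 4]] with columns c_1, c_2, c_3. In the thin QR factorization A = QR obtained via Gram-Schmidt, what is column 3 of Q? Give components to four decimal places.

c_1 = (-2, 0, 0); ‖c_1‖ = 2.0000, so q_1 = (-1.0000, 0.0000, 0.0000).
q_1·c_2 = (-1.0000)·3 + 0.0000·1 + 0.0000·3 = -3.0000.
u_2 = c_2 + 3.0000·q_1 = (0.0000, 1.0000, 3.0000).
‖u_2‖ = 3.1623, so q_2 = (0.0000, 0.3162, 0.9487).
q_1·c_3 = (-1.0000)·2 + 0.0000·(-1) + 0.0000·4 = -2.0000; q_2·c_3 = 0.0000·2 + 0.3162·(-1) + 0.9487·4 = 3.4785.
u_3 = c_3 + 2.0000·q_1 − 3.4785·q_2 = (0.0000, -2.1000, 0.7000).
‖u_3‖ = 2.2136, so q_3 = (0.0000, -0.9487, 0.3162).

q_3 = (0.0000, -0.9487, 0.3162)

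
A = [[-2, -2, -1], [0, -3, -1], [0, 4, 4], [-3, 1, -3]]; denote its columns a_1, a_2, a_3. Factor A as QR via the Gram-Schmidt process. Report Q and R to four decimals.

q_1 = a_1/‖a_1‖ = (-2, 0, 0, -3)/3.6056 = (-0.5547, 0.0000, 0.0000, -0.8321).
r_{12} = q_1·a_2 = 0.2774.
u_2 = a_2 − 0.2774·q_1 = (-1.8462, -3.0000, 4.0000, 1.2308).
‖u_2‖ = 5.4702, so q_2 = (-0.3375, -0.5484, 0.7312, 0.2250).
r_{13} = q_1·a_3 = 3.0509; r_{23} = q_2·a_3 = 3.1359.
u_3 = a_3 − 3.0509·q_1 − 3.1359·q_2 = (1.7506, 0.7198, 1.7069, -1.1671).
‖u_3‖ = 2.8033, so q_3 = (0.6245, 0.2568, 0.6089, -0.4163).

Q = [[-0.5547, -0.3375, 0.6245], [0.0000, -0.5484, 0.2568], [0.0000, 0.7312, 0.6089], [-0.8321, 0.2250, -0.4163]], R = [[3.6056, 0.2774, 3.0509], [0.0000, 5.4702, 3.1359], [0.0000, 0.0000, 2.8033]]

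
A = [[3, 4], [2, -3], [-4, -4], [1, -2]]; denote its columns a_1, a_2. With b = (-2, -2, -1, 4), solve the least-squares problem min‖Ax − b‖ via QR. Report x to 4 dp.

a_1 = (3, 2, -4, 1); ‖a_1‖ = 5.4772, so e_1 = (0.5477, 0.3651, -0.7303, 0.1826).
e_1·a_2 = 0.5477·4 + 0.3651·(-3) + (-0.7303)·(-4) + 0.1826·(-2) = 3.6515.
u_2 = a_2 − 3.6515·e_1 = (2.0000, -4.3333, -1.3333, -2.6667).
‖u_2‖ = 5.6273, so e_2 = (0.3554, -0.7701, -0.2369, -0.4739).
Qᵀb = (-0.3651, -0.8293).
Back-substitute: x_2 = -0.8293/5.6273 = -0.1474.
x_1 = (-0.3651 − 3.6515·(-0.1474))/5.4772 = 0.0316.

x = (0.0316, -0.1474)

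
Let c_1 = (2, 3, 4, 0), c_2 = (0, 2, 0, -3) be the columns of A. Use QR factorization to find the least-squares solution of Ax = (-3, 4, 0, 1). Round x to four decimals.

e_1 = c_1/‖c_1‖ = (2, 3, 4, 0)/5.3852 = (0.3714, 0.5571, 0.7428, 0.0000).
r_{12} = e_1·c_2 = 1.1142.
u_2 = c_2 − 1.1142·e_1 = (-0.4138, 1.3793, -0.8276, -3.0000).
‖u_2‖ = 3.4291, so e_2 = (-0.1207, 0.4022, -0.2413, -0.8749).
Qᵀb = (1.1142, 1.0961).
Back-substitute: x_2 = 1.0961/3.4291 = 0.3196.
x_1 = (1.1142 − 1.1142·0.3196)/5.3852 = 0.1408.

x = (0.1408, 0.3196)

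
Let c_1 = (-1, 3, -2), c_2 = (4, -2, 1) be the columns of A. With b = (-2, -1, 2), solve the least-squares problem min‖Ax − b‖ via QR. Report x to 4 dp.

c_1 = (-1, 3, -2); ‖c_1‖ = 3.7417, so e_1 = (-0.2673, 0.8018, -0.5345).
e_1·c_2 = (-0.2673)·4 + 0.8018·(-2) + (-0.5345)·1 = -3.2071.
u_2 = c_2 + 3.2071·e_1 = (3.1429, 0.5714, -0.7143).
‖u_2‖ = 3.2733, so e_2 = (0.9602, 0.1746, -0.2182).
Qᵀb = (-1.3363, -2.5313).
Back-substitute: x_2 = -2.5313/3.2733 = -0.7733.
x_1 = (-1.3363 + 3.2071·(-0.7733))/3.7417 = -1.0200.

x = (-1.0200, -0.7733)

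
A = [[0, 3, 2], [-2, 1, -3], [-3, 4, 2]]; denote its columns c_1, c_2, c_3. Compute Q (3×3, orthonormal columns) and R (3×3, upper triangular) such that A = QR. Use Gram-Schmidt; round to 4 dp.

c_1 = (0, -2, -3); ‖c_1‖ = 3.6056, so q_1 = (0.0000, -0.5547, -0.8321).
q_1·c_2 = 0.0000·3 + (-0.5547)·1 + (-0.8321)·4 = -3.8829.
u_2 = c_2 + 3.8829·q_1 = (3.0000, -1.1538, 0.7692).
‖u_2‖ = 3.3050, so q_2 = (0.9077, -0.3491, 0.2327).
q_1·c_3 = 0.0000·2 + (-0.5547)·(-3) + (-0.8321)·2 = 0.0000; q_2·c_3 = 0.9077·2 + (-0.3491)·(-3) + 0.2327·2 = 3.3283.
u_3 = c_3 + 0.0000·q_1 − 3.3283·q_2 = (-1.0211, -1.8380, 1.2254).
‖u_3‖ = 2.4336, so q_3 = (-0.4196, -0.7553, 0.5035).

Q = [[0.0000, 0.9077, -0.4196], [-0.5547, -0.3491, -0.7553], [-0.8321, 0.2327, 0.5035]], R = [[3.6056, -3.8829, 0.0000], [0.0000, 3.3050, 3.3283], [0.0000, 0.0000, 2.4336]]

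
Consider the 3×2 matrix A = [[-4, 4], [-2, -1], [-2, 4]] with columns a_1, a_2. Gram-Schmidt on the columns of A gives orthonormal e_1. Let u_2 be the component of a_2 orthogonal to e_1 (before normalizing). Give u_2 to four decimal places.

u_2 = (0.3333, -2.8333, 2.1667)

a_1 = (-4, -2, -2); ‖a_1‖ = 4.8990, so e_1 = (-0.8165, -0.4082, -0.4082).
e_1·a_2 = (-0.8165)·4 + (-0.4082)·(-1) + (-0.4082)·4 = -4.4907.
u_2 = a_2 + 4.4907·e_1 = (0.3333, -2.8333, 2.1667).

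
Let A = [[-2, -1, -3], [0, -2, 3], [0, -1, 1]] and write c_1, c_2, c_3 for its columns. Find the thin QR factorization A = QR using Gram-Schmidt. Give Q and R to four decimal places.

e_1 = c_1/‖c_1‖ = (-2, 0, 0)/2.0000 = (-1.0000, 0.0000, 0.0000).
r_{12} = e_1·c_2 = 1.0000.
u_2 = c_2 − 1.0000·e_1 = (0.0000, -2.0000, -1.0000).
‖u_2‖ = 2.2361, so e_2 = (0.0000, -0.8944, -0.4472).
r_{13} = e_1·c_3 = 3.0000; r_{23} = e_2·c_3 = -3.1305.
u_3 = c_3 − 3.0000·e_1 + 3.1305·e_2 = (0.0000, 0.2000, -0.4000).
‖u_3‖ = 0.4472, so e_3 = (0.0000, 0.4472, -0.8944).

Q = [[-1.0000, 0.0000, 0.0000], [0.0000, -0.8944, 0.4472], [0.0000, -0.4472, -0.8944]], R = [[2.0000, 1.0000, 3.0000], [0.0000, 2.2361, -3.1305], [0.0000, 0.0000, 0.4472]]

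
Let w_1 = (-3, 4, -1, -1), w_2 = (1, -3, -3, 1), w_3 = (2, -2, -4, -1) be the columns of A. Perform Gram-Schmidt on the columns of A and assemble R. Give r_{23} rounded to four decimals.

r_{23} = 3.9566

e_1 = w_1/‖w_1‖ = (-3, 4, -1, -1)/5.1962 = (-0.5774, 0.7698, -0.1925, -0.1925).
r_{12} = e_1·w_2 = -2.5019.
u_2 = w_2 + 2.5019·e_1 = (-0.4444, -1.0741, -3.4815, 0.5185).
‖u_2‖ = 3.7069, so e_2 = (-0.1199, -0.2898, -0.9392, 0.1399).
r_{23} = e_2·w_3 = 3.9566.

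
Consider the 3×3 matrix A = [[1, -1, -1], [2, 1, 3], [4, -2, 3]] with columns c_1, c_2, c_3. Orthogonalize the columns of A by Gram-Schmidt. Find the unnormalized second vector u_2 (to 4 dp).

e_1 = c_1/‖c_1‖ = (1, 2, 4)/4.5826 = (0.2182, 0.4364, 0.8729).
r_{12} = e_1·c_2 = -1.5275.
u_2 = c_2 + 1.5275·e_1 = (-0.6667, 1.6667, -0.6667).

u_2 = (-0.6667, 1.6667, -0.6667)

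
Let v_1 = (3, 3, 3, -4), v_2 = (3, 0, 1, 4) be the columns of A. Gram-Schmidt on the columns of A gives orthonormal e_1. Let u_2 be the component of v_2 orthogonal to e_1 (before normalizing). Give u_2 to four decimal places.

e_1 = v_1/‖v_1‖ = (3, 3, 3, -4)/6.5574 = (0.4575, 0.4575, 0.4575, -0.6100).
r_{12} = e_1·v_2 = -0.6100.
u_2 = v_2 + 0.6100·e_1 = (3.2791, 0.2791, 1.2791, 3.6279).

u_2 = (3.2791, 0.2791, 1.2791, 3.6279)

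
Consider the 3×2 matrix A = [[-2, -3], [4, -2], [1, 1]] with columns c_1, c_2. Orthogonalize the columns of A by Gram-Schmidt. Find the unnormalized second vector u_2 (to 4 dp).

c_1 = (-2, 4, 1); ‖c_1‖ = 4.5826, so e_1 = (-0.4364, 0.8729, 0.2182).
e_1·c_2 = (-0.4364)·(-3) + 0.8729·(-2) + 0.2182·1 = -0.2182.
u_2 = c_2 + 0.2182·e_1 = (-3.0952, -1.8095, 1.0476).

u_2 = (-3.0952, -1.8095, 1.0476)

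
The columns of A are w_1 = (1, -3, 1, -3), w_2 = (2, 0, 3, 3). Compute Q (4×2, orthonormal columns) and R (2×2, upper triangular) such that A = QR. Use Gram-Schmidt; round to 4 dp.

Q = [[0.2236, 0.4778], [-0.6708, -0.1303], [0.2236, 0.6950], [-0.6708, 0.5212]], R = [[4.4721, -0.8944], [0.0000, 4.6043]]

w_1 = (1, -3, 1, -3); ‖w_1‖ = 4.4721, so q_1 = (0.2236, -0.6708, 0.2236, -0.6708).
q_1·w_2 = 0.2236·2 + (-0.6708)·0 + 0.2236·3 + (-0.6708)·3 = -0.8944.
u_2 = w_2 + 0.8944·q_1 = (2.2000, -0.6000, 3.2000, 2.4000).
‖u_2‖ = 4.6043, so q_2 = (0.4778, -0.1303, 0.6950, 0.5212).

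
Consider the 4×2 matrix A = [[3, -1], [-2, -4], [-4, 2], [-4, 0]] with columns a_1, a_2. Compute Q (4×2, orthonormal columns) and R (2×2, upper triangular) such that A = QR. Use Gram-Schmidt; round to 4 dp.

a_1 = (3, -2, -4, -4); ‖a_1‖ = 6.7082, so e_1 = (0.4472, -0.2981, -0.5963, -0.5963).
e_1·a_2 = 0.4472·(-1) + (-0.2981)·(-4) + (-0.5963)·2 + (-0.5963)·0 = -0.4472.
u_2 = a_2 + 0.4472·e_1 = (-0.8000, -4.1333, 1.7333, -0.2667).
‖u_2‖ = 4.5607, so e_2 = (-0.1754, -0.9063, 0.3801, -0.0585).

Q = [[0.4472, -0.1754], [-0.2981, -0.9063], [-0.5963, 0.3801], [-0.5963, -0.0585]], R = [[6.7082, -0.4472], [0.0000, 4.5607]]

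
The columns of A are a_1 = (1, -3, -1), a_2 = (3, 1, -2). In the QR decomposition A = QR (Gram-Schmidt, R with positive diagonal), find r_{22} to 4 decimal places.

r_{22} = 3.6927

q_1 = a_1/‖a_1‖ = (1, -3, -1)/3.3166 = (0.3015, -0.9045, -0.3015).
r_{12} = q_1·a_2 = 0.6030.
u_2 = a_2 − 0.6030·q_1 = (2.8182, 1.5455, -1.8182).
r_{22} = ‖u_2‖ = 3.6927.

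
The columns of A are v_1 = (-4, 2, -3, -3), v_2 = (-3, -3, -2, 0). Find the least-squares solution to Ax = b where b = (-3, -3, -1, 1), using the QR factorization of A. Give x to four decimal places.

x = (-0.1561, 0.9942)

v_1 = (-4, 2, -3, -3); ‖v_1‖ = 6.1644, so e_1 = (-0.6489, 0.3244, -0.4867, -0.4867).
e_1·v_2 = (-0.6489)·(-3) + 0.3244·(-3) + (-0.4867)·(-2) + (-0.4867)·0 = 1.9467.
u_2 = v_2 − 1.9467·e_1 = (-1.7368, -3.6316, -1.0526, 0.9474).
‖u_2‖ = 4.2674, so e_2 = (-0.4070, -0.8510, -0.2467, 0.2220).
Qᵀb = (0.9733, 4.2427).
Back-substitute: x_2 = 4.2427/4.2674 = 0.9942.
x_1 = (0.9733 − 1.9467·0.9942)/6.1644 = -0.1561.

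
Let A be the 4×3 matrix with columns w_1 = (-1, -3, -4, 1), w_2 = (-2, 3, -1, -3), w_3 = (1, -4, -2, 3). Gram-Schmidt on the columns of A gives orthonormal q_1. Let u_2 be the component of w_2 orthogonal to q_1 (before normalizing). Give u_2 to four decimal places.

w_1 = (-1, -3, -4, 1); ‖w_1‖ = 5.1962, so q_1 = (-0.1925, -0.5774, -0.7698, 0.1925).
q_1·w_2 = (-0.1925)·(-2) + (-0.5774)·3 + (-0.7698)·(-1) + 0.1925·(-3) = -1.1547.
u_2 = w_2 + 1.1547·q_1 = (-2.2222, 2.3333, -1.8889, -2.7778).

u_2 = (-2.2222, 2.3333, -1.8889, -2.7778)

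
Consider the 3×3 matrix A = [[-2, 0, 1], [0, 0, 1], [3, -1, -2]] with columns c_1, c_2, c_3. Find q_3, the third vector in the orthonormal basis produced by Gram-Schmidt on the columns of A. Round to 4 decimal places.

c_1 = (-2, 0, 3); ‖c_1‖ = 3.6056, so q_1 = (-0.5547, 0.0000, 0.8321).
q_1·c_2 = (-0.5547)·0 + 0.0000·0 + 0.8321·(-1) = -0.8321.
u_2 = c_2 + 0.8321·q_1 = (-0.4615, 0.0000, -0.3077).
‖u_2‖ = 0.5547, so q_2 = (-0.8321, 0.0000, -0.5547).
q_1·c_3 = (-0.5547)·1 + 0.0000·1 + 0.8321·(-2) = -2.2188; q_2·c_3 = (-0.8321)·1 + 0.0000·1 + (-0.5547)·(-2) = 0.2774.
u_3 = c_3 + 2.2188·q_1 − 0.2774·q_2 = (0.0000, 1.0000, 0.0000).
‖u_3‖ = 1.0000, so q_3 = (0.0000, 1.0000, 0.0000).

q_3 = (0.0000, 1.0000, 0.0000)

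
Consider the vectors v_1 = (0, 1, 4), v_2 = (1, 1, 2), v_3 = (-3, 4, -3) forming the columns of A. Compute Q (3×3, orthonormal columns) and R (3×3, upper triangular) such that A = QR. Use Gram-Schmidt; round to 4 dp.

v_1 = (0, 1, 4); ‖v_1‖ = 4.1231, so e_1 = (0.0000, 0.2425, 0.9701).
e_1·v_2 = 0.0000·1 + 0.2425·1 + 0.9701·2 = 2.1828.
u_2 = v_2 − 2.1828·e_1 = (1.0000, 0.4706, -0.1176).
‖u_2‖ = 1.1114, so e_2 = (0.8997, 0.4234, -0.1059).
e_1·v_3 = 0.0000·(-3) + 0.2425·4 + 0.9701·(-3) = -1.9403; e_2·v_3 = 0.8997·(-3) + 0.4234·4 + (-0.1059)·(-3) = -0.6880.
u_3 = v_3 + 1.9403·e_1 + 0.6880·e_2 = (-2.3810, 4.7619, -1.1905).
‖u_3‖ = 5.4554, so e_3 = (-0.4364, 0.8729, -0.2182).

Q = [[0.0000, 0.8997, -0.4364], [0.2425, 0.4234, 0.8729], [0.9701, -0.1059, -0.2182]], R = [[4.1231, 2.1828, -1.9403], [0.0000, 1.1114, -0.6880], [0.0000, 0.0000, 5.4554]]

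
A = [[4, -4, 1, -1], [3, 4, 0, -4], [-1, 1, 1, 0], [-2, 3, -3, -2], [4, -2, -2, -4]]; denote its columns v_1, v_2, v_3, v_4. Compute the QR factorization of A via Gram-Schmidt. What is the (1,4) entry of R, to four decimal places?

v_1 = (4, 3, -1, -2, 4); ‖v_1‖ = 6.7823, so e_1 = (0.5898, 0.4423, -0.1474, -0.2949, 0.5898).
r_{14} = e_1·v_4 = -4.1284.

r_{14} = -4.1284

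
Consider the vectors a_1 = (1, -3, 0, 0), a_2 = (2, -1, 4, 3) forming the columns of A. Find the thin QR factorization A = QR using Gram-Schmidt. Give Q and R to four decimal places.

a_1 = (1, -3, 0, 0); ‖a_1‖ = 3.1623, so e_1 = (0.3162, -0.9487, 0.0000, 0.0000).
e_1·a_2 = 0.3162·2 + (-0.9487)·(-1) + 0.0000·4 + 0.0000·3 = 1.5811.
u_2 = a_2 − 1.5811·e_1 = (1.5000, 0.5000, 4.0000, 3.0000).
‖u_2‖ = 5.2440, so e_2 = (0.2860, 0.0953, 0.7628, 0.5721).

Q = [[0.3162, 0.2860], [-0.9487, 0.0953], [0.0000, 0.7628], [0.0000, 0.5721]], R = [[3.1623, 1.5811], [0.0000, 5.2440]]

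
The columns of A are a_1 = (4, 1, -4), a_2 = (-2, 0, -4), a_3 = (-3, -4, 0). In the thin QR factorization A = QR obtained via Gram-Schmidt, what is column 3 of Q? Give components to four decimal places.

a_1 = (4, 1, -4); ‖a_1‖ = 5.7446, so q_1 = (0.6963, 0.1741, -0.6963).
q_1·a_2 = 0.6963·(-2) + 0.1741·0 + (-0.6963)·(-4) = 1.3926.
u_2 = a_2 − 1.3926·q_1 = (-2.9697, -0.2424, -3.0303).
‖u_2‖ = 4.2498, so q_2 = (-0.6988, -0.0570, -0.7130).
q_1·a_3 = 0.6963·(-3) + 0.1741·(-4) + (-0.6963)·0 = -2.7852; q_2·a_3 = (-0.6988)·(-3) + (-0.0570)·(-4) + (-0.7130)·0 = 2.3245.
u_3 = a_3 + 2.7852·q_1 − 2.3245·q_2 = (0.5638, -3.3826, -0.2819).
‖u_3‖ = 3.4408, so q_3 = (0.1638, -0.9831, -0.0819).

q_3 = (0.1638, -0.9831, -0.0819)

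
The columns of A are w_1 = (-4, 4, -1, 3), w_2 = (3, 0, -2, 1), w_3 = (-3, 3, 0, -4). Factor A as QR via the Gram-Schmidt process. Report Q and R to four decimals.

w_1 = (-4, 4, -1, 3); ‖w_1‖ = 6.4807, so q_1 = (-0.6172, 0.6172, -0.1543, 0.4629).
q_1·w_2 = (-0.6172)·3 + 0.6172·0 + (-0.1543)·(-2) + 0.4629·1 = -1.0801.
u_2 = w_2 + 1.0801·q_1 = (2.3333, 0.6667, -2.1667, 1.5000).
‖u_2‖ = 3.5824, so q_2 = (0.6513, 0.1861, -0.6048, 0.4187).
q_1·w_3 = (-0.6172)·(-3) + 0.6172·3 + (-0.1543)·0 + 0.4629·(-4) = 1.8516; q_2·w_3 = 0.6513·(-3) + 0.1861·3 + (-0.6048)·0 + 0.4187·(-4) = -3.0706.
u_3 = w_3 − 1.8516·q_1 + 3.0706·q_2 = (0.1429, 2.4286, -1.5714, -3.5714).
‖u_3‖ = 4.5981, so q_3 = (0.0311, 0.5282, -0.3418, -0.7767).

Q = [[-0.6172, 0.6513, 0.0311], [0.6172, 0.1861, 0.5282], [-0.1543, -0.6048, -0.3418], [0.4629, 0.4187, -0.7767]], R = [[6.4807, -1.0801, 1.8516], [0.0000, 3.5824, -3.0706], [0.0000, 0.0000, 4.5981]]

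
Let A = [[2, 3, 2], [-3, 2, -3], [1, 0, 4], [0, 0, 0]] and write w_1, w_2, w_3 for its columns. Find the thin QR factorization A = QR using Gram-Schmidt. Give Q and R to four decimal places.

q_1 = w_1/‖w_1‖ = (2, -3, 1, 0)/3.7417 = (0.5345, -0.8018, 0.2673, 0.0000).
r_{12} = q_1·w_2 = 0.0000.
u_2 = w_2 + 0.0000·q_1 = (3.0000, 2.0000, 0.0000, 0.0000).
‖u_2‖ = 3.6056, so q_2 = (0.8321, 0.5547, 0.0000, 0.0000).
r_{13} = q_1·w_3 = 4.5434; r_{23} = q_2·w_3 = 0.0000.
u_3 = w_3 − 4.5434·q_1 + 0.0000·q_2 = (-0.4286, 0.6429, 2.7857, 0.0000).
‖u_3‖ = 2.8909, so q_3 = (-0.1482, 0.2224, 0.9636, 0.0000).

Q = [[0.5345, 0.8321, -0.1482], [-0.8018, 0.5547, 0.2224], [0.2673, 0.0000, 0.9636], [0.0000, 0.0000, 0.0000]], R = [[3.7417, 0.0000, 4.5434], [0.0000, 3.6056, 0.0000], [0.0000, 0.0000, 2.8909]]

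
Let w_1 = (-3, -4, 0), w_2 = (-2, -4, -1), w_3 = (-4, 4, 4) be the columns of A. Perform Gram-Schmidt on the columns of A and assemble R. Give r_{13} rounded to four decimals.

r_{13} = -0.8000

w_1 = (-3, -4, 0); ‖w_1‖ = 5.0000, so e_1 = (-0.6000, -0.8000, 0.0000).
r_{13} = e_1·w_3 = -0.8000.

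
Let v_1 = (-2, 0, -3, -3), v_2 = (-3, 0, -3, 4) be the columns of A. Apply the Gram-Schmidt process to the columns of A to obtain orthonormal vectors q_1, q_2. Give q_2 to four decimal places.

v_1 = (-2, 0, -3, -3); ‖v_1‖ = 4.6904, so q_1 = (-0.4264, 0.0000, -0.6396, -0.6396).
q_1·v_2 = (-0.4264)·(-3) + 0.0000·0 + (-0.6396)·(-3) + (-0.6396)·4 = 0.6396.
u_2 = v_2 − 0.6396·q_1 = (-2.7273, 0.0000, -2.5909, 4.4091).
‖u_2‖ = 5.7958, so q_2 = (-0.4706, 0.0000, -0.4470, 0.7607).

q_2 = (-0.4706, 0.0000, -0.4470, 0.7607)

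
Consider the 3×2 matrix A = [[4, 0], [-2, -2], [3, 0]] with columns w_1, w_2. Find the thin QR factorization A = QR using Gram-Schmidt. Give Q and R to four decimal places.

w_1 = (4, -2, 3); ‖w_1‖ = 5.3852, so e_1 = (0.7428, -0.3714, 0.5571).
e_1·w_2 = 0.7428·0 + (-0.3714)·(-2) + 0.5571·0 = 0.7428.
u_2 = w_2 − 0.7428·e_1 = (-0.5517, -1.7241, -0.4138).
‖u_2‖ = 1.8570, so e_2 = (-0.2971, -0.9285, -0.2228).

Q = [[0.7428, -0.2971], [-0.3714, -0.9285], [0.5571, -0.2228]], R = [[5.3852, 0.7428], [0.0000, 1.8570]]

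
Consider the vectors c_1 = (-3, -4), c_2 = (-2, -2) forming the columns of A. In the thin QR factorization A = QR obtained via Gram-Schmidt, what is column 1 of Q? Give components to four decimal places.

e_1 = (-0.6000, -0.8000)

c_1 = (-3, -4); ‖c_1‖ = 5.0000, so e_1 = (-0.6000, -0.8000).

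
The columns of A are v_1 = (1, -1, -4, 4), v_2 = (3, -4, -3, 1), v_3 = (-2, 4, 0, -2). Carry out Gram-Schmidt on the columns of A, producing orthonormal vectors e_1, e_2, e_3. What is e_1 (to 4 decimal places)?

e_1 = (0.1715, -0.1715, -0.6860, 0.6860)

v_1 = (1, -1, -4, 4); ‖v_1‖ = 5.8310, so e_1 = (0.1715, -0.1715, -0.6860, 0.6860).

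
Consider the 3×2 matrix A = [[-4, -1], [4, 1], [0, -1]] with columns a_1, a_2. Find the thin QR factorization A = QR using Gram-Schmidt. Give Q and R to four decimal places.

a_1 = (-4, 4, 0); ‖a_1‖ = 5.6569, so q_1 = (-0.7071, 0.7071, 0.0000).
q_1·a_2 = (-0.7071)·(-1) + 0.7071·1 + 0.0000·(-1) = 1.4142.
u_2 = a_2 − 1.4142·q_1 = (0.0000, 0.0000, -1.0000).
‖u_2‖ = 1.0000, so q_2 = (0.0000, 0.0000, -1.0000).

Q = [[-0.7071, 0.0000], [0.7071, 0.0000], [0.0000, -1.0000]], R = [[5.6569, 1.4142], [0.0000, 1.0000]]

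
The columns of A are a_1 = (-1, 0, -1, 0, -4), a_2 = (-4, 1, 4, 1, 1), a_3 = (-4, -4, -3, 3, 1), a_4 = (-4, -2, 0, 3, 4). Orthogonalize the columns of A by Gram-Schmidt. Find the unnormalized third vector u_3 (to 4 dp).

e_1 = a_1/‖a_1‖ = (-1, 0, -1, 0, -4)/4.2426 = (-0.2357, 0.0000, -0.2357, 0.0000, -0.9428).
r_{12} = e_1·a_2 = -0.9428.
u_2 = a_2 + 0.9428·e_1 = (-4.2222, 1.0000, 3.7778, 1.0000, 0.1111).
‖u_2‖ = 5.8405, so e_2 = (-0.7229, 0.1712, 0.6468, 0.1712, 0.0190).
r_{13} = e_1·a_3 = 0.7071; r_{23} = e_2·a_3 = 0.7990.
u_3 = a_3 − 0.7071·e_1 − 0.7990·e_2 = (-3.2557, -4.1368, -3.3502, 2.8632, 1.6515).

u_3 = (-3.2557, -4.1368, -3.3502, 2.8632, 1.6515)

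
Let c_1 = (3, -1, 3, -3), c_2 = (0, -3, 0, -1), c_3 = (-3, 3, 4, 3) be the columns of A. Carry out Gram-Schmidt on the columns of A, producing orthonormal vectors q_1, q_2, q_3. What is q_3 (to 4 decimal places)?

q_3 = (-0.5208, -0.1014, 0.7912, 0.3042)

c_1 = (3, -1, 3, -3); ‖c_1‖ = 5.2915, so q_1 = (0.5669, -0.1890, 0.5669, -0.5669).
q_1·c_2 = 0.5669·0 + (-0.1890)·(-3) + 0.5669·0 + (-0.5669)·(-1) = 1.1339.
u_2 = c_2 − 1.1339·q_1 = (-0.6429, -2.7857, -0.6429, -0.3571).
‖u_2‖ = 2.9520, so q_2 = (-0.2178, -0.9437, -0.2178, -0.1210).
q_1·c_3 = 0.5669·(-3) + (-0.1890)·3 + 0.5669·4 + (-0.5669)·3 = -1.7008; q_2·c_3 = (-0.2178)·(-3) + (-0.9437)·3 + (-0.2178)·4 + (-0.1210)·3 = -3.4117.
u_3 = c_3 + 1.7008·q_1 + 3.4117·q_2 = (-2.7787, -0.5410, 4.2213, 1.6230).
‖u_3‖ = 5.3355, so q_3 = (-0.5208, -0.1014, 0.7912, 0.3042).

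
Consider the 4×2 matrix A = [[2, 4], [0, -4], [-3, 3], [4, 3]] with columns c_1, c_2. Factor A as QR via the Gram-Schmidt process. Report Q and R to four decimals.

c_1 = (2, 0, -3, 4); ‖c_1‖ = 5.3852, so q_1 = (0.3714, 0.0000, -0.5571, 0.7428).
q_1·c_2 = 0.3714·4 + 0.0000·(-4) + (-0.5571)·3 + 0.7428·3 = 2.0426.
u_2 = c_2 − 2.0426·q_1 = (3.2414, -4.0000, 4.1379, 1.4828).
‖u_2‖ = 6.7696, so q_2 = (0.4788, -0.5909, 0.6113, 0.2190).

Q = [[0.3714, 0.4788], [0.0000, -0.5909], [-0.5571, 0.6113], [0.7428, 0.2190]], R = [[5.3852, 2.0426], [0.0000, 6.7696]]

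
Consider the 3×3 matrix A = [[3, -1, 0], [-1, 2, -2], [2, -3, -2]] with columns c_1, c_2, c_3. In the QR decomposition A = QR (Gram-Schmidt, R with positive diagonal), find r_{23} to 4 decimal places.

c_1 = (3, -1, 2); ‖c_1‖ = 3.7417, so q_1 = (0.8018, -0.2673, 0.5345).
q_1·c_2 = 0.8018·(-1) + (-0.2673)·2 + 0.5345·(-3) = -2.9399.
u_2 = c_2 + 2.9399·q_1 = (1.3571, 1.2143, -1.4286).
‖u_2‖ = 2.3146, so q_2 = (0.5864, 0.5246, -0.6172).
r_{23} = q_2·c_3 = 0.1852.

r_{23} = 0.1852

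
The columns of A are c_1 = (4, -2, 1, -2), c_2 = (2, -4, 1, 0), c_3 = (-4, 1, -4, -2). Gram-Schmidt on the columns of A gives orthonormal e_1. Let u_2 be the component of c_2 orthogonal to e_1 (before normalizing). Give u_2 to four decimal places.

u_2 = (-0.7200, -2.6400, 0.3200, 1.3600)

c_1 = (4, -2, 1, -2); ‖c_1‖ = 5.0000, so e_1 = (0.8000, -0.4000, 0.2000, -0.4000).
e_1·c_2 = 0.8000·2 + (-0.4000)·(-4) + 0.2000·1 + (-0.4000)·0 = 3.4000.
u_2 = c_2 − 3.4000·e_1 = (-0.7200, -2.6400, 0.3200, 1.3600).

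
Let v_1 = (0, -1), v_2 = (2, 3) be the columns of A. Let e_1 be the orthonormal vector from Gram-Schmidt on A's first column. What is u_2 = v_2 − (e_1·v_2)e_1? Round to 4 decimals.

v_1 = (0, -1); ‖v_1‖ = 1.0000, so e_1 = (0.0000, -1.0000).
e_1·v_2 = 0.0000·2 + (-1.0000)·3 = -3.0000.
u_2 = v_2 + 3.0000·e_1 = (2.0000, 0.0000).

u_2 = (2.0000, 0.0000)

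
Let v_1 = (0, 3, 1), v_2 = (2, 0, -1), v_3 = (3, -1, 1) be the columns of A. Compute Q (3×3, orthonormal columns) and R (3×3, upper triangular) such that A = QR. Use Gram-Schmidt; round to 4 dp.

Q = [[0.0000, 0.9035, 0.4286], [0.9487, 0.1355, -0.2857], [0.3162, -0.4066, 0.8571]], R = [[3.1623, -0.3162, -0.6325], [0.0000, 2.2136, 2.1684], [0.0000, 0.0000, 2.4286]]

e_1 = v_1/‖v_1‖ = (0, 3, 1)/3.1623 = (0.0000, 0.9487, 0.3162).
r_{12} = e_1·v_2 = -0.3162.
u_2 = v_2 + 0.3162·e_1 = (2.0000, 0.3000, -0.9000).
‖u_2‖ = 2.2136, so e_2 = (0.9035, 0.1355, -0.4066).
r_{13} = e_1·v_3 = -0.6325; r_{23} = e_2·v_3 = 2.1684.
u_3 = v_3 + 0.6325·e_1 − 2.1684·e_2 = (1.0408, -0.6939, 2.0816).
‖u_3‖ = 2.4286, so e_3 = (0.4286, -0.2857, 0.8571).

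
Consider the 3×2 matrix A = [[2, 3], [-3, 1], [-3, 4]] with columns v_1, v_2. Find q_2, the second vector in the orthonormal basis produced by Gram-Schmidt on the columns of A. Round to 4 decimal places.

q_2 = (0.8082, -0.0481, 0.5869)

v_1 = (2, -3, -3); ‖v_1‖ = 4.6904, so q_1 = (0.4264, -0.6396, -0.6396).
q_1·v_2 = 0.4264·3 + (-0.6396)·1 + (-0.6396)·4 = -1.9188.
u_2 = v_2 + 1.9188·q_1 = (3.8182, -0.2273, 2.7727).
‖u_2‖ = 4.7242, so q_2 = (0.8082, -0.0481, 0.5869).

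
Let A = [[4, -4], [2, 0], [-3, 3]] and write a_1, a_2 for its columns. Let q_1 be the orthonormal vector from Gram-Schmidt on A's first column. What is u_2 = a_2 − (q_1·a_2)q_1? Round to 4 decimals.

a_1 = (4, 2, -3); ‖a_1‖ = 5.3852, so q_1 = (0.7428, 0.3714, -0.5571).
q_1·a_2 = 0.7428·(-4) + 0.3714·0 + (-0.5571)·3 = -4.6424.
u_2 = a_2 + 4.6424·q_1 = (-0.5517, 1.7241, 0.4138).

u_2 = (-0.5517, 1.7241, 0.4138)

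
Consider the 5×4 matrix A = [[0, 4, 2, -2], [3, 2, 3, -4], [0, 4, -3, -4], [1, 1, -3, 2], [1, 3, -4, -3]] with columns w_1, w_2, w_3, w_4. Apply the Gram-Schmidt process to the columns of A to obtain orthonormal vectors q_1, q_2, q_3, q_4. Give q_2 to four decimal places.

w_1 = (0, 3, 0, 1, 1); ‖w_1‖ = 3.3166, so q_1 = (0.0000, 0.9045, 0.0000, 0.3015, 0.3015).
q_1·w_2 = 0.0000·4 + 0.9045·2 + 0.0000·4 + 0.3015·1 + 0.3015·3 = 3.0151.
u_2 = w_2 − 3.0151·q_1 = (4.0000, -0.7273, 4.0000, 0.0909, 2.0909).
‖u_2‖ = 6.0753, so q_2 = (0.6584, -0.1197, 0.6584, 0.0150, 0.3442).

q_2 = (0.6584, -0.1197, 0.6584, 0.0150, 0.3442)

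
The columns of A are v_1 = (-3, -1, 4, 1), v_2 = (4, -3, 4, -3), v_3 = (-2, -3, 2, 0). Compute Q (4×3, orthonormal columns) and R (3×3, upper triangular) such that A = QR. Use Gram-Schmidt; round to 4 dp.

v_1 = (-3, -1, 4, 1); ‖v_1‖ = 5.1962, so q_1 = (-0.5774, -0.1925, 0.7698, 0.1925).
q_1·v_2 = (-0.5774)·4 + (-0.1925)·(-3) + 0.7698·4 + 0.1925·(-3) = 0.7698.
u_2 = v_2 − 0.7698·q_1 = (4.4444, -2.8519, 3.4074, -3.1481).
‖u_2‖ = 7.0290, so q_2 = (0.6323, -0.4057, 0.4848, -0.4479).
q_1·v_3 = (-0.5774)·(-2) + (-0.1925)·(-3) + 0.7698·2 + 0.1925·0 = 3.2717; q_2·v_3 = 0.6323·(-2) + (-0.4057)·(-3) + 0.4848·2 + (-0.4479)·0 = 0.9221.
u_3 = v_3 − 3.2717·q_1 − 0.9221·q_2 = (-0.6942, -1.9963, -0.9655, -0.2166).
‖u_3‖ = 2.3337, so q_3 = (-0.2975, -0.8554, -0.4137, -0.0928).

Q = [[-0.5774, 0.6323, -0.2975], [-0.1925, -0.4057, -0.8554], [0.7698, 0.4848, -0.4137], [0.1925, -0.4479, -0.0928]], R = [[5.1962, 0.7698, 3.2717], [0.0000, 7.0290, 0.9221], [0.0000, 0.0000, 2.3337]]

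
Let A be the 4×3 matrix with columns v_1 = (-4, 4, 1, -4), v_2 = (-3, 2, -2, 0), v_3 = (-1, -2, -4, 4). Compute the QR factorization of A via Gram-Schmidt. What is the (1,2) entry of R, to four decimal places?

e_1 = v_1/‖v_1‖ = (-4, 4, 1, -4)/7.0000 = (-0.5714, 0.5714, 0.1429, -0.5714).
r_{12} = e_1·v_2 = 2.5714.

r_{12} = 2.5714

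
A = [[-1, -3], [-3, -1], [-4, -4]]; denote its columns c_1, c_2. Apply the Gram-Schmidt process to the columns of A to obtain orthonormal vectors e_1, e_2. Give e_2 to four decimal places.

e_2 = (-0.7926, 0.5661, -0.2265)

c_1 = (-1, -3, -4); ‖c_1‖ = 5.0990, so e_1 = (-0.1961, -0.5883, -0.7845).
e_1·c_2 = (-0.1961)·(-3) + (-0.5883)·(-1) + (-0.7845)·(-4) = 4.3146.
u_2 = c_2 − 4.3146·e_1 = (-2.1538, 1.5385, -0.6154).
‖u_2‖ = 2.7175, so e_2 = (-0.7926, 0.5661, -0.2265).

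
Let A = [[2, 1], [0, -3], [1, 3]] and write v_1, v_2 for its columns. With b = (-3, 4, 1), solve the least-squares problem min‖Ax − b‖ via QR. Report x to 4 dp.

q_1 = v_1/‖v_1‖ = (2, 0, 1)/2.2361 = (0.8944, 0.0000, 0.4472).
r_{12} = q_1·v_2 = 2.2361.
u_2 = v_2 − 2.2361·q_1 = (-1.0000, -3.0000, 2.0000).
‖u_2‖ = 3.7417, so q_2 = (-0.2673, -0.8018, 0.5345).
Qᵀb = (-2.2361, -1.8708).
Back-substitute: x_2 = -1.8708/3.7417 = -0.5000.
x_1 = (-2.2361 − 2.2361·(-0.5000))/2.2361 = -0.5000.

x = (-0.5000, -0.5000)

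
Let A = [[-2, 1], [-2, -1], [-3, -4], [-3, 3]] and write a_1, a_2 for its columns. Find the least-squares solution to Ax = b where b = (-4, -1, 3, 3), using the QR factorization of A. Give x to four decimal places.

a_1 = (-2, -2, -3, -3); ‖a_1‖ = 5.0990, so q_1 = (-0.3922, -0.3922, -0.5883, -0.5883).
q_1·a_2 = (-0.3922)·1 + (-0.3922)·(-1) + (-0.5883)·(-4) + (-0.5883)·3 = 0.5883.
u_2 = a_2 − 0.5883·q_1 = (1.2308, -0.7692, -3.6538, 3.3462).
‖u_2‖ = 5.1627, so q_2 = (0.2384, -0.1490, -0.7077, 0.6481).
Qᵀb = (-1.5689, -0.9834).
Back-substitute: x_2 = -0.9834/5.1627 = -0.1905.
x_1 = (-1.5689 − 0.5883·(-0.1905))/5.0990 = -0.2857.

x = (-0.2857, -0.1905)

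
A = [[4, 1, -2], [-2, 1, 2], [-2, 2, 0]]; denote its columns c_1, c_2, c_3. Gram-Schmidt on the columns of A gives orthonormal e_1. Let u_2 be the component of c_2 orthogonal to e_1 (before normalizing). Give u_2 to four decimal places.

u_2 = (1.3333, 0.8333, 1.8333)

e_1 = c_1/‖c_1‖ = (4, -2, -2)/4.8990 = (0.8165, -0.4082, -0.4082).
r_{12} = e_1·c_2 = -0.4082.
u_2 = c_2 + 0.4082·e_1 = (1.3333, 0.8333, 1.8333).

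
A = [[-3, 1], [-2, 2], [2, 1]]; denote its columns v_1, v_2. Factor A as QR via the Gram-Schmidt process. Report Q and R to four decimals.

q_1 = v_1/‖v_1‖ = (-3, -2, 2)/4.1231 = (-0.7276, -0.4851, 0.4851).
r_{12} = q_1·v_2 = -1.2127.
u_2 = v_2 + 1.2127·q_1 = (0.1176, 1.4118, 1.5882).
‖u_2‖ = 2.1282, so q_2 = (0.0553, 0.6633, 0.7463).

Q = [[-0.7276, 0.0553], [-0.4851, 0.6633], [0.4851, 0.7463]], R = [[4.1231, -1.2127], [0.0000, 2.1282]]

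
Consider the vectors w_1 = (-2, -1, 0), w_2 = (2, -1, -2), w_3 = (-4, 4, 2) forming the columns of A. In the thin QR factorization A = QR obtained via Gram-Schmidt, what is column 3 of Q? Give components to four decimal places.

e_3 = (-0.3333, 0.6667, -0.6667)

w_1 = (-2, -1, 0); ‖w_1‖ = 2.2361, so e_1 = (-0.8944, -0.4472, 0.0000).
e_1·w_2 = (-0.8944)·2 + (-0.4472)·(-1) + 0.0000·(-2) = -1.3416.
u_2 = w_2 + 1.3416·e_1 = (0.8000, -1.6000, -2.0000).
‖u_2‖ = 2.6833, so e_2 = (0.2981, -0.5963, -0.7454).
e_1·w_3 = (-0.8944)·(-4) + (-0.4472)·4 + 0.0000·2 = 1.7889; e_2·w_3 = 0.2981·(-4) + (-0.5963)·4 + (-0.7454)·2 = -5.0684.
u_3 = w_3 − 1.7889·e_1 + 5.0684·e_2 = (-0.8889, 1.7778, -1.7778).
‖u_3‖ = 2.6667, so e_3 = (-0.3333, 0.6667, -0.6667).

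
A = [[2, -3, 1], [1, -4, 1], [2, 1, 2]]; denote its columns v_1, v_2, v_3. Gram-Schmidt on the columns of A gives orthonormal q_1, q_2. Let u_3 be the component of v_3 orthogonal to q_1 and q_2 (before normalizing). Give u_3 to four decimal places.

u_3 = (-0.4765, 0.4235, 0.2647)

q_1 = v_1/‖v_1‖ = (2, 1, 2)/3.0000 = (0.6667, 0.3333, 0.6667).
r_{12} = q_1·v_2 = -2.6667.
u_2 = v_2 + 2.6667·q_1 = (-1.2222, -3.1111, 2.7778).
‖u_2‖ = 4.3461, so q_2 = (-0.2812, -0.7158, 0.6391).
r_{13} = q_1·v_3 = 2.3333; r_{23} = q_2·v_3 = 0.2812.
u_3 = v_3 − 2.3333·q_1 − 0.2812·q_2 = (-0.4765, 0.4235, 0.2647).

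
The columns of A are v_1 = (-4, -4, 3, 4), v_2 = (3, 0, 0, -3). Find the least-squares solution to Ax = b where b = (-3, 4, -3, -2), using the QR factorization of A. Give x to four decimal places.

x = (-1.0000, -1.5000)

q_1 = v_1/‖v_1‖ = (-4, -4, 3, 4)/7.5498 = (-0.5298, -0.5298, 0.3974, 0.5298).
r_{12} = q_1·v_2 = -3.1789.
u_2 = v_2 + 3.1789·q_1 = (1.3158, -1.6842, 1.2632, -1.3158).
‖u_2‖ = 2.8098, so q_2 = (0.4683, -0.5994, 0.4496, -0.4683).
Qᵀb = (-2.7815, -4.2146).
Back-substitute: x_2 = -4.2146/2.8098 = -1.5000.
x_1 = (-2.7815 + 3.1789·(-1.5000))/7.5498 = -1.0000.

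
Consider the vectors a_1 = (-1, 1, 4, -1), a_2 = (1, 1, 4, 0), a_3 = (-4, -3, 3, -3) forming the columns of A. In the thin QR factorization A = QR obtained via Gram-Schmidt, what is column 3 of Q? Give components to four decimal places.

a_1 = (-1, 1, 4, -1); ‖a_1‖ = 4.3589, so e_1 = (-0.2294, 0.2294, 0.9177, -0.2294).
e_1·a_2 = (-0.2294)·1 + 0.2294·1 + 0.9177·4 + (-0.2294)·0 = 3.6707.
u_2 = a_2 − 3.6707·e_1 = (1.8421, 0.1579, 0.6316, 0.8421).
‖u_2‖ = 2.1275, so e_2 = (0.8658, 0.0742, 0.2969, 0.3958).
e_1·a_3 = (-0.2294)·(-4) + 0.2294·(-3) + 0.9177·3 + (-0.2294)·(-3) = 3.6707; e_2·a_3 = 0.8658·(-4) + 0.0742·(-3) + 0.2969·3 + 0.3958·(-3) = -3.9829.
u_3 = a_3 − 3.6707·e_1 + 3.9829·e_2 = (0.2907, -3.5465, 0.8140, -0.5814).
‖u_3‖ = 3.6963, so e_3 = (0.0786, -0.9595, 0.2202, -0.1573).

e_3 = (0.0786, -0.9595, 0.2202, -0.1573)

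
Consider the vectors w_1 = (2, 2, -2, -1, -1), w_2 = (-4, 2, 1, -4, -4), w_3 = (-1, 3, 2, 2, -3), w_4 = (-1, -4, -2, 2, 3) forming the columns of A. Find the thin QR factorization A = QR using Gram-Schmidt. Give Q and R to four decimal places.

Q = [[0.5345, -0.5903, 0.0311, -0.4821], [0.5345, 0.2361, 0.4974, -0.1372], [-0.5345, 0.1771, 0.3731, -0.7343], [-0.2673, -0.5313, 0.6865, 0.4176], [-0.2673, -0.5313, -0.3757, -0.1876]], R = [[3.7417, 0.5345, 0.2673, -2.9399], [0.0000, 7.2605, 2.1840, -3.3646], [0.0000, 0.0000, 4.7073, -2.5207], [0.0000, 0.0000, 0.0000, 2.7717]]

w_1 = (2, 2, -2, -1, -1); ‖w_1‖ = 3.7417, so q_1 = (0.5345, 0.5345, -0.5345, -0.2673, -0.2673).
q_1·w_2 = 0.5345·(-4) + 0.5345·2 + (-0.5345)·1 + (-0.2673)·(-4) + (-0.2673)·(-4) = 0.5345.
u_2 = w_2 − 0.5345·q_1 = (-4.2857, 1.7143, 1.2857, -3.8571, -3.8571).
‖u_2‖ = 7.2605, so q_2 = (-0.5903, 0.2361, 0.1771, -0.5313, -0.5313).
q_1·w_3 = 0.5345·(-1) + 0.5345·3 + (-0.5345)·2 + (-0.2673)·2 + (-0.2673)·(-3) = 0.2673; q_2·w_3 = (-0.5903)·(-1) + 0.2361·3 + 0.1771·2 + (-0.5313)·2 + (-0.5313)·(-3) = 2.1840.
u_3 = w_3 − 0.2673·q_1 − 2.1840·q_2 = (0.1463, 2.3415, 1.7561, 3.2317, -1.7683).
‖u_3‖ = 4.7073, so q_3 = (0.0311, 0.4974, 0.3731, 0.6865, -0.3757).
q_1·w_4 = 0.5345·(-1) + 0.5345·(-4) + (-0.5345)·(-2) + (-0.2673)·2 + (-0.2673)·3 = -2.9399; q_2·w_4 = (-0.5903)·(-1) + 0.2361·(-4) + 0.1771·(-2) + (-0.5313)·2 + (-0.5313)·3 = -3.3646; q_3·w_4 = 0.0311·(-1) + 0.4974·(-4) + 0.3731·(-2) + 0.6865·2 + (-0.3757)·3 = -2.5207.
u_4 = w_4 + 2.9399·q_1 + 3.3646·q_2 + 2.5207·q_3 = (-1.3363, -0.3803, -2.0352, 1.1574, -0.5201).
‖u_4‖ = 2.7717, so q_4 = (-0.4821, -0.1372, -0.7343, 0.4176, -0.1876).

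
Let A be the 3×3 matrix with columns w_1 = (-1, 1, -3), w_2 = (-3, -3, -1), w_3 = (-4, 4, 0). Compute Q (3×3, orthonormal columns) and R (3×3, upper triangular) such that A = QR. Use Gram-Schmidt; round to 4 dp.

e_1 = w_1/‖w_1‖ = (-1, 1, -3)/3.3166 = (-0.3015, 0.3015, -0.9045).
r_{12} = e_1·w_2 = 0.9045.
u_2 = w_2 − 0.9045·e_1 = (-2.7273, -3.2727, -0.1818).
‖u_2‖ = 4.2640, so e_2 = (-0.6396, -0.7675, -0.0426).
r_{13} = e_1·w_3 = 2.4121; r_{23} = e_2·w_3 = -0.5117.
u_3 = w_3 − 2.4121·e_1 + 0.5117·e_2 = (-3.6000, 2.8800, 2.1600).
‖u_3‖ = 5.0912, so e_3 = (-0.7071, 0.5657, 0.4243).

Q = [[-0.3015, -0.6396, -0.7071], [0.3015, -0.7675, 0.5657], [-0.9045, -0.0426, 0.4243]], R = [[3.3166, 0.9045, 2.4121], [0.0000, 4.2640, -0.5117], [0.0000, 0.0000, 5.0912]]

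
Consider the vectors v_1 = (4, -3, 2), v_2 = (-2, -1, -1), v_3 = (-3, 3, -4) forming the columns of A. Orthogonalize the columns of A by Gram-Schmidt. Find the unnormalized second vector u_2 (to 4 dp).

v_1 = (4, -3, 2); ‖v_1‖ = 5.3852, so e_1 = (0.7428, -0.5571, 0.3714).
e_1·v_2 = 0.7428·(-2) + (-0.5571)·(-1) + 0.3714·(-1) = -1.2999.
u_2 = v_2 + 1.2999·e_1 = (-1.0345, -1.7241, -0.5172).

u_2 = (-1.0345, -1.7241, -0.5172)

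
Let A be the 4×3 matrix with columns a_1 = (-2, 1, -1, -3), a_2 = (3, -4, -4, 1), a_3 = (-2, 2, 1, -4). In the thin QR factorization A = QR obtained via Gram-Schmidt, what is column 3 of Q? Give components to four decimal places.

q_3 = (0.6098, -0.1652, 0.4682, -0.6177)

q_1 = a_1/‖a_1‖ = (-2, 1, -1, -3)/3.8730 = (-0.5164, 0.2582, -0.2582, -0.7746).
r_{12} = q_1·a_2 = -2.3238.
u_2 = a_2 + 2.3238·q_1 = (1.8000, -3.4000, -4.6000, -0.8000).
‖u_2‖ = 6.0498, so q_2 = (0.2975, -0.5620, -0.7604, -0.1322).
r_{13} = q_1·a_3 = 4.3894; r_{23} = q_2·a_3 = -1.9505.
u_3 = a_3 − 4.3894·q_1 + 1.9505·q_2 = (0.8470, -0.2295, 0.6503, -0.8579).
‖u_3‖ = 1.3889, so q_3 = (0.6098, -0.1652, 0.4682, -0.6177).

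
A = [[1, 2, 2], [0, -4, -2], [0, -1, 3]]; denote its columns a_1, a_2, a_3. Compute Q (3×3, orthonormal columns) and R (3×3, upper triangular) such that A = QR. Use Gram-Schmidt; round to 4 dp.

a_1 = (1, 0, 0); ‖a_1‖ = 1.0000, so q_1 = (1.0000, 0.0000, 0.0000).
q_1·a_2 = 1.0000·2 + 0.0000·(-4) + 0.0000·(-1) = 2.0000.
u_2 = a_2 − 2.0000·q_1 = (0.0000, -4.0000, -1.0000).
‖u_2‖ = 4.1231, so q_2 = (0.0000, -0.9701, -0.2425).
q_1·a_3 = 1.0000·2 + 0.0000·(-2) + 0.0000·3 = 2.0000; q_2·a_3 = 0.0000·2 + (-0.9701)·(-2) + (-0.2425)·3 = 1.2127.
u_3 = a_3 − 2.0000·q_1 − 1.2127·q_2 = (0.0000, -0.8235, 3.2941).
‖u_3‖ = 3.3955, so q_3 = (0.0000, -0.2425, 0.9701).

Q = [[1.0000, 0.0000, 0.0000], [0.0000, -0.9701, -0.2425], [0.0000, -0.2425, 0.9701]], R = [[1.0000, 2.0000, 2.0000], [0.0000, 4.1231, 1.2127], [0.0000, 0.0000, 3.3955]]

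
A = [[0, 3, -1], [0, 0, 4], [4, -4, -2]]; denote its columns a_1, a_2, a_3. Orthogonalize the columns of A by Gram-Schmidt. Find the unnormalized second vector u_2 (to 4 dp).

a_1 = (0, 0, 4); ‖a_1‖ = 4.0000, so e_1 = (0.0000, 0.0000, 1.0000).
e_1·a_2 = 0.0000·3 + 0.0000·0 + 1.0000·(-4) = -4.0000.
u_2 = a_2 + 4.0000·e_1 = (3.0000, 0.0000, 0.0000).

u_2 = (3.0000, 0.0000, 0.0000)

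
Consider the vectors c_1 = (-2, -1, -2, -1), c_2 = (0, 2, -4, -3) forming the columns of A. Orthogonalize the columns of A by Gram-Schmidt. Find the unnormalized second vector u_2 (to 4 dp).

c_1 = (-2, -1, -2, -1); ‖c_1‖ = 3.1623, so e_1 = (-0.6325, -0.3162, -0.6325, -0.3162).
e_1·c_2 = (-0.6325)·0 + (-0.3162)·2 + (-0.6325)·(-4) + (-0.3162)·(-3) = 2.8460.
u_2 = c_2 − 2.8460·e_1 = (1.8000, 2.9000, -2.2000, -2.1000).

u_2 = (1.8000, 2.9000, -2.2000, -2.1000)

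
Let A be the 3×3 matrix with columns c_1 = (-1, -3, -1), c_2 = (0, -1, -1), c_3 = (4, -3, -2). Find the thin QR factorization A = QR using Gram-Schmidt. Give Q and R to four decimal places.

e_1 = c_1/‖c_1‖ = (-1, -3, -1)/3.3166 = (-0.3015, -0.9045, -0.3015).
r_{12} = e_1·c_2 = 1.2060.
u_2 = c_2 − 1.2060·e_1 = (0.3636, 0.0909, -0.6364).
‖u_2‖ = 0.7385, so e_2 = (0.4924, 0.1231, -0.8616).
r_{13} = e_1·c_3 = 2.1106; r_{23} = e_2·c_3 = 3.3235.
u_3 = c_3 − 2.1106·e_1 − 3.3235·e_2 = (3.0000, -1.5000, 1.5000).
‖u_3‖ = 3.6742, so e_3 = (0.8165, -0.4082, 0.4082).

Q = [[-0.3015, 0.4924, 0.8165], [-0.9045, 0.1231, -0.4082], [-0.3015, -0.8616, 0.4082]], R = [[3.3166, 1.2060, 2.1106], [0.0000, 0.7385, 3.3235], [0.0000, 0.0000, 3.6742]]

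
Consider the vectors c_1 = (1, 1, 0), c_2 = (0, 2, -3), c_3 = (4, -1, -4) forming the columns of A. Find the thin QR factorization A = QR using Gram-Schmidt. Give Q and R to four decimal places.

Q = [[0.7071, -0.3015, 0.6396], [0.7071, 0.3015, -0.6396], [0.0000, -0.9045, -0.4264]], R = [[1.4142, 1.4142, 2.1213], [0.0000, 3.3166, 2.1106], [0.0000, 0.0000, 4.9036]]

c_1 = (1, 1, 0); ‖c_1‖ = 1.4142, so e_1 = (0.7071, 0.7071, 0.0000).
e_1·c_2 = 0.7071·0 + 0.7071·2 + 0.0000·(-3) = 1.4142.
u_2 = c_2 − 1.4142·e_1 = (-1.0000, 1.0000, -3.0000).
‖u_2‖ = 3.3166, so e_2 = (-0.3015, 0.3015, -0.9045).
e_1·c_3 = 0.7071·4 + 0.7071·(-1) + 0.0000·(-4) = 2.1213; e_2·c_3 = (-0.3015)·4 + 0.3015·(-1) + (-0.9045)·(-4) = 2.1106.
u_3 = c_3 − 2.1213·e_1 − 2.1106·e_2 = (3.1364, -3.1364, -2.0909).
‖u_3‖ = 4.9036, so e_3 = (0.6396, -0.6396, -0.4264).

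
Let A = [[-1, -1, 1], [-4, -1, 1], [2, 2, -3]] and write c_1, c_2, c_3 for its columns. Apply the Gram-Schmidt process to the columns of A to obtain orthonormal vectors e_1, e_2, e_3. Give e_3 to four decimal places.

e_3 = (-0.8944, 0.0000, -0.4472)

e_1 = c_1/‖c_1‖ = (-1, -4, 2)/4.5826 = (-0.2182, -0.8729, 0.4364).
r_{12} = e_1·c_2 = 1.9640.
u_2 = c_2 − 1.9640·e_1 = (-0.5714, 0.7143, 1.1429).
‖u_2‖ = 1.4639, so e_2 = (-0.3904, 0.4880, 0.7807).
r_{13} = e_1·c_3 = -2.4004; r_{23} = e_2·c_3 = -2.2446.
u_3 = c_3 + 2.4004·e_1 + 2.2446·e_2 = (-0.4000, 0.0000, -0.2000).
‖u_3‖ = 0.4472, so e_3 = (-0.8944, 0.0000, -0.4472).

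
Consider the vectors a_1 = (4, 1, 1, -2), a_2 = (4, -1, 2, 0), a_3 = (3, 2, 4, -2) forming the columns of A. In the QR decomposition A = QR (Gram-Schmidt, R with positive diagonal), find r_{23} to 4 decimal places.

r_{23} = 0.3566

a_1 = (4, 1, 1, -2); ‖a_1‖ = 4.6904, so e_1 = (0.8528, 0.2132, 0.2132, -0.4264).
e_1·a_2 = 0.8528·4 + 0.2132·(-1) + 0.2132·2 + (-0.4264)·0 = 3.6244.
u_2 = a_2 − 3.6244·e_1 = (0.9091, -1.7727, 1.2273, 1.5455).
‖u_2‖ = 2.8042, so e_2 = (0.3242, -0.6322, 0.4377, 0.5511).
r_{23} = e_2·a_3 = 0.3566.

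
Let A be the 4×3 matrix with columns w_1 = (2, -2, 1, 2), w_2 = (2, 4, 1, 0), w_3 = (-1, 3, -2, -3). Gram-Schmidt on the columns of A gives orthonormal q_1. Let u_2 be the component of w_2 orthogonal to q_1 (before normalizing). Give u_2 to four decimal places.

u_2 = (2.4615, 3.5385, 1.2308, 0.4615)

w_1 = (2, -2, 1, 2); ‖w_1‖ = 3.6056, so q_1 = (0.5547, -0.5547, 0.2774, 0.5547).
q_1·w_2 = 0.5547·2 + (-0.5547)·4 + 0.2774·1 + 0.5547·0 = -0.8321.
u_2 = w_2 + 0.8321·q_1 = (2.4615, 3.5385, 1.2308, 0.4615).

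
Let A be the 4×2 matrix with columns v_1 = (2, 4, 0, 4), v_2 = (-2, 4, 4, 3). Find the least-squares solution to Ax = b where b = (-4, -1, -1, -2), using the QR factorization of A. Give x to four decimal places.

x = (-0.7241, 0.2529)

v_1 = (2, 4, 0, 4); ‖v_1‖ = 6.0000, so q_1 = (0.3333, 0.6667, 0.0000, 0.6667).
q_1·v_2 = 0.3333·(-2) + 0.6667·4 + 0.0000·4 + 0.6667·3 = 4.0000.
u_2 = v_2 − 4.0000·q_1 = (-3.3333, 1.3333, 4.0000, 0.3333).
‖u_2‖ = 5.3852, so q_2 = (-0.6190, 0.2476, 0.7428, 0.0619).
Qᵀb = (-3.3333, 1.3618).
Back-substitute: x_2 = 1.3618/5.3852 = 0.2529.
x_1 = (-3.3333 − 4.0000·0.2529)/6.0000 = -0.7241.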